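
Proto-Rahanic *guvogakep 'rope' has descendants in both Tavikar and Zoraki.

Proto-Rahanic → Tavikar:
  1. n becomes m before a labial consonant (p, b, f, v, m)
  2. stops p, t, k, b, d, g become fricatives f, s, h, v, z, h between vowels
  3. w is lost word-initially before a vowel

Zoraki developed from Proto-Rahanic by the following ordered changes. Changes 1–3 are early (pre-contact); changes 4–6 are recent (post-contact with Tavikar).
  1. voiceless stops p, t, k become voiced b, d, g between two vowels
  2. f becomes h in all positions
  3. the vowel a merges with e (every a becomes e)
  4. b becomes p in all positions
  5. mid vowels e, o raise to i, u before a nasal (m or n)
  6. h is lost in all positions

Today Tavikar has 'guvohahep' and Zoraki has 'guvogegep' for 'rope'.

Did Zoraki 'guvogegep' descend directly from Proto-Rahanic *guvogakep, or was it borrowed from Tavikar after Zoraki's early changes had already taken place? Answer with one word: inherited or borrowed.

inherited

If inherited, *guvogakep would pass through all of Zoraki's changes:
Zoraki: *guvogakep > guvogagep > guvogegep  (by intervocalic voicing, vowel merger)
If borrowed from Tavikar 'guvohahep' after the early changes, it would undergo only the recent ones:
  rule 4 (unconditioned shift): no change (guvohahep)
  rule 5 (pre-nasal raising): no change (guvohahep)
  rule 6 (h-loss): guvohahep → guvoaep
  ⇒ as a loan: guvoaep
Zoraki 'guvogegep' matches the inherited outcome exactly, so it is an inherited cognate, not a loan.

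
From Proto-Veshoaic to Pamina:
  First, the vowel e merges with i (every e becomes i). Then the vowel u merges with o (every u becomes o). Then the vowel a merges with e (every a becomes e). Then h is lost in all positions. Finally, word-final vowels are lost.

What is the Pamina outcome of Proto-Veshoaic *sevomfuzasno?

Pamina: *sevomfuzasno > sivomfuzasno > sivomfozasno > sivomfozesno > sivomfozesn  (by vowel merger, vowel merger, vowel merger, apocope)

sivomfozesn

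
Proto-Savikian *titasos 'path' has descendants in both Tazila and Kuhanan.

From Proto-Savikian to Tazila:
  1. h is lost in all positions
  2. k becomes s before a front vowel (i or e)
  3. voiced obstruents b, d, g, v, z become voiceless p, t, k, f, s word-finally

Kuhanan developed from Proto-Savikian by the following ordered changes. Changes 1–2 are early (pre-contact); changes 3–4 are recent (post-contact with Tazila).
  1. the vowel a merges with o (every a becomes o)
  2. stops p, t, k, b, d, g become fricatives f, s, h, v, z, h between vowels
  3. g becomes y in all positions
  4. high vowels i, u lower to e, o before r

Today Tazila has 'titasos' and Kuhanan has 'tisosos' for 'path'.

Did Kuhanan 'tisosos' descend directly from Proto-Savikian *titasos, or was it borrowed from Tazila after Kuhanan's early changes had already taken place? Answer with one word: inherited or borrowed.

If inherited, *titasos would pass through all of Kuhanan's changes:
Kuhanan: start from *titasos.
  rule 1 (vowel merger): titasos → titosos
  rule 2 (intervocalic lenition): titosos → tisosos
  rule 3: no change — tisosos
  rule 4: no change — tisosos
  ⇒ Kuhanan tisosos
If borrowed from Tazila 'titasos' after the early changes, it would undergo only the recent ones:
  rule 3 (unconditioned shift): no change (titasos)
  rule 4 (pre-rhotic lowering): no change (titasos)
  ⇒ as a loan: titasos
Kuhanan 'tisosos' matches the inherited outcome exactly, so it is an inherited cognate, not a loan.

inherited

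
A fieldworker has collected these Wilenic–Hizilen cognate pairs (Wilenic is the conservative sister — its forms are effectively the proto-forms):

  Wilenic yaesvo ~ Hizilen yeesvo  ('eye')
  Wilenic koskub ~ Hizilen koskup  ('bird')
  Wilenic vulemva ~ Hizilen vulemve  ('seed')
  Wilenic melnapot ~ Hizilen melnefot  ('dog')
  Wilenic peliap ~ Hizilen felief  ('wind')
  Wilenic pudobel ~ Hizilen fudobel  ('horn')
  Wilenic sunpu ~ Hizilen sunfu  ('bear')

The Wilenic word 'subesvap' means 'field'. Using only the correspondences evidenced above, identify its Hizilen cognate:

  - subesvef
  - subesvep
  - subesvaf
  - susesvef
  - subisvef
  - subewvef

melnapot ~ melnefot — Wilenic a corresponds to Hizilen e after a consonant, before a labial obstruent.
peliap ~ felief — Wilenic p corresponds to Hizilen f word-finally.
Applying these to Wilenic 'subesvap':
  subesvap → subesvep   (a→e after a consonant, before a labial obstruent)
  subesvep → subesvef   (p→f word-finally)
So the Hizilen cognate is 'subesvef'.

subesvef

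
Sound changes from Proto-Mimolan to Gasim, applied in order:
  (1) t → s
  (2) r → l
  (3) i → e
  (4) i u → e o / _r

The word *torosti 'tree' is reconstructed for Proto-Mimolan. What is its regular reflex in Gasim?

Gasim: start from *torosti.
  rule 1 (unconditioned shift): torosti → sorossi
  rule 2 (unconditioned shift): sorossi → solossi
  rule 3 (vowel merger): solossi → solosse
  rule 4: no change — solosse
  ⇒ Gasim solosse

solosse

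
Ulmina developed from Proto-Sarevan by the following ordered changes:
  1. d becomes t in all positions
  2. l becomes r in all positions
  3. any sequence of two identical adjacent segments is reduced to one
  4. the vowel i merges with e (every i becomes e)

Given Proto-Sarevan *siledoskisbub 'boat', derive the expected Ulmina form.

seretoskesbub

Ulmina: *siledoskisbub > siletoskisbub > siretoskisbub > seretoskesbub  (by unconditioned shift, unconditioned shift, vowel merger)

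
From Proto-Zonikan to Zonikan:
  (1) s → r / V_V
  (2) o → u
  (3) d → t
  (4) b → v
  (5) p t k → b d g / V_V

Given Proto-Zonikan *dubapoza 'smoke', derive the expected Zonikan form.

tuvabuza

Zonikan: *dubapoza
  dubapoza (rule 1 does not apply)
  dubapoza → dubapuza   [vowel merger]
  dubapuza → tubapuza   [unconditioned shift]
  tubapuza → tuvapuza   [unconditioned shift]
  tuvapuza → tuvabuza   [intervocalic voicing]
  giving Zonikan tuvabuza.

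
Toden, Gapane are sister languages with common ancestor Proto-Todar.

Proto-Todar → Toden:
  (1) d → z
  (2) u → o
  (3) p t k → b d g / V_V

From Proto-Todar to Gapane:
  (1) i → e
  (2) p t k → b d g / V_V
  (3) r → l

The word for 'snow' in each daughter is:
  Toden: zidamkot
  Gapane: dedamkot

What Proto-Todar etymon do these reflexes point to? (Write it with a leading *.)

Position 2: Toden has i, Gapane has e. Toden preserves i here (none of its changes turn any other segment into i), so the proto-segment is *i.
Position 1: Toden has z, Gapane has d. Taking the neighbouring segments as reconstructed: Toden z could go back to *d or *z; Gapane d can only go back to *d — the one source consistent with every daughter is *d.
Position 3: Toden has d, Gapane has d. In Toden, d can only continue *t, so the proto-segment is *t.
Verify the candidate proto-form against each daughter:
Toden: *ditamkot
  ditamkot → zitamkot   [unconditioned shift]
  zitamkot (rule 2 does not apply)
  zitamkot → zidamkot   [intervocalic voicing]
  giving Toden zidamkot.
Gapane: start from *ditamkot.
  rule 1 (vowel merger): ditamkot → detamkot
  rule 2 (intervocalic voicing): detamkot → dedamkot
  rule 3: no change — dedamkot
  ⇒ Gapane dedamkot
No other proto-form is consistent with every reflex, so the reconstruction is *ditamkot.

*ditamkot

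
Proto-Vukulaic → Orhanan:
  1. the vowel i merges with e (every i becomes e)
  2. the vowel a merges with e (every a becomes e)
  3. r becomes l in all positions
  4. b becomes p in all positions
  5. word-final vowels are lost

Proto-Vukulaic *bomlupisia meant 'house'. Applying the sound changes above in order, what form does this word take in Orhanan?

Orhanan: *bomlupisia > bomlupesea > bomlupesee > pomlupesee > pomlupese  (by vowel merger, vowel merger, unconditioned shift, apocope)

pomlupese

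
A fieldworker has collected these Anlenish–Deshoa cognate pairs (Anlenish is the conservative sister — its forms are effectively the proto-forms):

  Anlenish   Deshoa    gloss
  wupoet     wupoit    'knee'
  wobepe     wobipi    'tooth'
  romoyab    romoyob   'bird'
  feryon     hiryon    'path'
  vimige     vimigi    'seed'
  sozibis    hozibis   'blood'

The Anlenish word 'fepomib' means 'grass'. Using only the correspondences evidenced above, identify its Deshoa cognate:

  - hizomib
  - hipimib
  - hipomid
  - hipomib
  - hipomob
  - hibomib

feryon ~ hiryon — Anlenish f corresponds to Deshoa h word-initially before a front vowel.
wobepe ~ wobipi — Anlenish e corresponds to Deshoa i after a consonant, before a labial obstruent.
Applying these to Anlenish 'fepomib':
  fepomib → hepomib   (f→h word-initially before a front vowel)
  hepomib → hipomib   (e→i after a consonant, before a labial obstruent)
So the Deshoa cognate is 'hipomib'.

hipomib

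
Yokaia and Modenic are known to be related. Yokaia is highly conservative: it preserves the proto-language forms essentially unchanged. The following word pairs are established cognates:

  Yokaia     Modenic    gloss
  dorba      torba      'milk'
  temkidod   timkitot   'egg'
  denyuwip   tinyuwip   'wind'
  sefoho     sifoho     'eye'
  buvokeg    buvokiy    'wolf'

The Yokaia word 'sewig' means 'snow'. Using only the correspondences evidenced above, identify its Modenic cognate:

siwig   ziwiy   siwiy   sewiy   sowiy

buvokeg ~ buvokiy — Yokaia e corresponds to Modenic i after a consonant, before a consonant other than r, m, n, p, b, f, v.
buvokeg ~ buvokiy — Yokaia g corresponds to Modenic y word-finally.
Applying these to Yokaia 'sewig':
  sewig → siwig   (e→i after a consonant, before a consonant other than r, m, n, p, b, f, v)
  siwig → siwiy   (g→y word-finally)
So the Modenic cognate is 'siwiy'.

siwiy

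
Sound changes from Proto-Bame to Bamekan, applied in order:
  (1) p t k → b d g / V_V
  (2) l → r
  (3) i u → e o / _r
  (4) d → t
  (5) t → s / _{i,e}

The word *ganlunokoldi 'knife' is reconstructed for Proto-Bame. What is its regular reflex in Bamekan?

ganrunogorsi

Bamekan: *ganlunokoldi > ganlunogoldi > ganrunogordi > ganrunogorti > ganrunogorsi  (by intervocalic voicing, unconditioned shift, unconditioned shift, palatalisation)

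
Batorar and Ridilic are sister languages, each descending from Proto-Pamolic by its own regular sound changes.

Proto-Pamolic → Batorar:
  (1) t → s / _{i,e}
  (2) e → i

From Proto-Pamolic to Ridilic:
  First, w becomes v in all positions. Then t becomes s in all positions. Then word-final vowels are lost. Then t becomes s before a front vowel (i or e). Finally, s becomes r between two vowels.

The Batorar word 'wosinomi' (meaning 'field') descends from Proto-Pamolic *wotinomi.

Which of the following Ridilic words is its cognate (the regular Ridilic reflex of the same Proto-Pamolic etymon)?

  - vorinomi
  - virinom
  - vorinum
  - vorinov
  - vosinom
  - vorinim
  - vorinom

vorinom

Ridilic: start from *wotinomi.
  rule 1 (unconditioned shift): wotinomi → votinomi
  rule 2 (unconditioned shift): votinomi → vosinomi
  rule 3 (apocope): vosinomi → vosinom
  rule 4: no change — vosinom
  rule 5 (rhotacism): vosinom → vorinom
  ⇒ Ridilic vorinom
Among the options, 'vorinom' alone shows every Ridilic change applied in order.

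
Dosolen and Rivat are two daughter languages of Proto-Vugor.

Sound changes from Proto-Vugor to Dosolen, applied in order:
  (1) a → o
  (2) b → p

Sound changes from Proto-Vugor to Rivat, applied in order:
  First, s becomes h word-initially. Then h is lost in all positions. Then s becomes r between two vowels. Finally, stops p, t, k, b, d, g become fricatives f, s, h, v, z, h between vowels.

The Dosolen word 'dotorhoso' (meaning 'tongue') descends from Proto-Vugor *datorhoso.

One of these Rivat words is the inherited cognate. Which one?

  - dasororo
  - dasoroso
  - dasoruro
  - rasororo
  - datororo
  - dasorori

Rivat: *datorhoso
  datorhoso (rule 1 does not apply)
  datorhoso → datoroso   [h-loss]
  datoroso → datororo   [rhotacism]
  datororo → dasororo   [intervocalic lenition]
  giving Rivat dasororo.
Among the options, 'dasororo' alone shows every Rivat change applied in order.

dasororo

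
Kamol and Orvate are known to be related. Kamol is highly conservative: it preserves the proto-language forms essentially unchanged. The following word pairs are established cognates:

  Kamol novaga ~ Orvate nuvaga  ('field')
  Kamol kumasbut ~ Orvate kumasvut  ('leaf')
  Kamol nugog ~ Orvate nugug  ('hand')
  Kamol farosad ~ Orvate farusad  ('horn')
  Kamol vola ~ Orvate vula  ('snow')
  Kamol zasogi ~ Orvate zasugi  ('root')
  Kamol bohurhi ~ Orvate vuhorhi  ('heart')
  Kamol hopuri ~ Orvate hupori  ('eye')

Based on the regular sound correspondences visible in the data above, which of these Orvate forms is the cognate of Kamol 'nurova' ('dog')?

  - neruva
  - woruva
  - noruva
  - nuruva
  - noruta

noruva

bohurhi ~ vuhorhi, hopuri ~ hupori — Kamol u corresponds to Orvate o after a consonant, before r.
novaga ~ nuvaga — Kamol o corresponds to Orvate u after a consonant, before a labial obstruent.
Applying these to Kamol 'nurova':
  nurova → norova   (u→o after a consonant, before r)
  norova → noruva   (o→u after a consonant, before a labial obstruent)
So the Orvate cognate is 'noruva'.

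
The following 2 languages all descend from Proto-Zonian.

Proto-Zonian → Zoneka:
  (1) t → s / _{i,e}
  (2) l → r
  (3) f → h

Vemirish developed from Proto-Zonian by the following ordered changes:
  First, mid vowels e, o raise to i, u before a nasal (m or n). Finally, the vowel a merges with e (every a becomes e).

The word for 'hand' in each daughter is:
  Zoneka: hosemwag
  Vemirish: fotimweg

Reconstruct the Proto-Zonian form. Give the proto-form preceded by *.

Position 1: Zoneka has h, Vemirish has f. Vemirish preserves f here (none of its changes turn any other segment into f), so the proto-segment is *f.
Position 4: Zoneka has e, Vemirish has i. Zoneka preserves e here (none of its changes turn any other segment into e), so the proto-segment is *e.
This points to *fotemwag. Verify forward in each daughter:
Zoneka: *fotemwag > fosemwag > hosemwag  (by palatalisation, unconditioned shift)
Vemirish: start from *fotemwag.
  rule 1 (pre-nasal raising): fotemwag → fotimwag
  rule 2 (vowel merger): fotimwag → fotimweg
  ⇒ Vemirish fotimweg
*fotemwag is the unique common source.

*fotemwag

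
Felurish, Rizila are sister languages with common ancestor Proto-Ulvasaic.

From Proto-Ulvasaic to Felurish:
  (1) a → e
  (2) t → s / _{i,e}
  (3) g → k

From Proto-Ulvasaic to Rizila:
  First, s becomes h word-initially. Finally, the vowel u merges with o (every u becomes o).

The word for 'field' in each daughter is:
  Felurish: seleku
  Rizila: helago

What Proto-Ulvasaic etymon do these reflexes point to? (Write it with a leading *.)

Position 5: Felurish has k, Rizila has g. Rizila preserves g here (none of its changes turn any other segment into g), so the proto-segment is *g.
Position 6: Felurish has u, Rizila has o. Felurish preserves u here (none of its changes turn any other segment into u), so the proto-segment is *u.
Position 4: Felurish has e, Rizila has a. Rizila preserves a here (none of its changes turn any other segment into a), so the proto-segment is *a.
Continuing position by position gives *selagu; check it forward:
Felurish: *selagu
  selagu → selegu   [vowel merger]
  selegu (rule 2 does not apply)
  selegu → seleku   [unconditioned shift]
  giving Felurish seleku.
Rizila: *selagu > helagu > helago  (by debuccalisation, vowel merger)
Only *selagu yields all of Felurish seleku, Rizila helago.

*selagu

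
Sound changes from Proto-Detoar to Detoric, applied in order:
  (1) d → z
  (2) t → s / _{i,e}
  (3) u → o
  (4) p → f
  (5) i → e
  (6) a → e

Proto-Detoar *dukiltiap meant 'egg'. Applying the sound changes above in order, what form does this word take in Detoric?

zokelseef

Detoric: *dukiltiap
  dukiltiap → zukiltiap   [unconditioned shift]
  zukiltiap → zukilsiap   [palatalisation]
  zukilsiap → zokilsiap   [vowel merger]
  zokilsiap → zokilsiaf   [unconditioned shift]
  zokilsiaf → zokelseaf   [vowel merger]
  zokelseaf → zokelseef   [vowel merger]
  giving Detoric zokelseef.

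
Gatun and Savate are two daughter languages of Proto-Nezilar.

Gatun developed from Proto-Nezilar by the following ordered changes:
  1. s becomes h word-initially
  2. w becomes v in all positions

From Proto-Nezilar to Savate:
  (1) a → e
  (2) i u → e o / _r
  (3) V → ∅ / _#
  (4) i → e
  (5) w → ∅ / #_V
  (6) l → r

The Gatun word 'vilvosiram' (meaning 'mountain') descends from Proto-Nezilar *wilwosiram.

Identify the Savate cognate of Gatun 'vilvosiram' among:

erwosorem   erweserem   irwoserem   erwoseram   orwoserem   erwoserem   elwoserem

erwoserem

Savate: *wilwosiram > wilwosirem > wilwoserem > welwoserem > elwoserem > erwoserem  (by vowel merger, pre-rhotic lowering, vowel merger, glide loss, unconditioned shift)
The other candidates each miss or misapply at least one Savate change.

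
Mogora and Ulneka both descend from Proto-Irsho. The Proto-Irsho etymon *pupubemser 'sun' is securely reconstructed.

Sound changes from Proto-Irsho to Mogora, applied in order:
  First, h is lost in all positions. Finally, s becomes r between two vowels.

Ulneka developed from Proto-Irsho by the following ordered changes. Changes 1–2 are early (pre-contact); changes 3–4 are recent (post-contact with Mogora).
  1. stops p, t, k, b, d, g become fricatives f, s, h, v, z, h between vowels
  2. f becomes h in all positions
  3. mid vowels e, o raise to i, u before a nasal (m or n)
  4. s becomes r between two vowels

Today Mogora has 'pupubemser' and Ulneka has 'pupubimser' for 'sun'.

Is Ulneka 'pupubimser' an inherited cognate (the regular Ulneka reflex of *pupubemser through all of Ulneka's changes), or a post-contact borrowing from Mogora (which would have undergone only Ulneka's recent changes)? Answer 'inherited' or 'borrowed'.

borrowed

If inherited, *pupubemser would pass through all of Ulneka's changes:
Ulneka: start from *pupubemser.
  rule 1 (intervocalic lenition): pupubemser → pufuvemser
  rule 2 (unconditioned shift): pufuvemser → puhuvemser
  rule 3 (pre-nasal raising): puhuvemser → puhuvimser
  rule 4: no change — puhuvimser
  ⇒ Ulneka puhuvimser
If borrowed from Mogora 'pupubemser' after the early changes, it would undergo only the recent ones:
  rule 3 (pre-nasal raising): pupubemser → pupubimser
  rule 4 (rhotacism): no change (pupubimser)
  ⇒ as a loan: pupubimser
Ulneka 'pupubimser' matches the loan outcome 'pupubimser', not the inherited 'puhuvimser' — it skipped the early Ulneka changes, so it was borrowed from Mogora.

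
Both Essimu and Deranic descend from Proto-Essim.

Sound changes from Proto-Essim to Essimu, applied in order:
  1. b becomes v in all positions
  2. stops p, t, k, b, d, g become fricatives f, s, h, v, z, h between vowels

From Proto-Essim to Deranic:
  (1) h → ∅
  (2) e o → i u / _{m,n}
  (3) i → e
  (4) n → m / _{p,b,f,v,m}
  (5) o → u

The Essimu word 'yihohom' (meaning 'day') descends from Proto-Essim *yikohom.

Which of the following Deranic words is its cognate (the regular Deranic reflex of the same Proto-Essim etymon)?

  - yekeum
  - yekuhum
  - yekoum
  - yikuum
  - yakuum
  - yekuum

Deranic: *yikohom > yikoom > yikoum > yekoum > yekuum  (by h-loss, pre-nasal raising, vowel merger, vowel merger)
Only 'yekuum' matches the regular Deranic development of *yikohom.

yekuum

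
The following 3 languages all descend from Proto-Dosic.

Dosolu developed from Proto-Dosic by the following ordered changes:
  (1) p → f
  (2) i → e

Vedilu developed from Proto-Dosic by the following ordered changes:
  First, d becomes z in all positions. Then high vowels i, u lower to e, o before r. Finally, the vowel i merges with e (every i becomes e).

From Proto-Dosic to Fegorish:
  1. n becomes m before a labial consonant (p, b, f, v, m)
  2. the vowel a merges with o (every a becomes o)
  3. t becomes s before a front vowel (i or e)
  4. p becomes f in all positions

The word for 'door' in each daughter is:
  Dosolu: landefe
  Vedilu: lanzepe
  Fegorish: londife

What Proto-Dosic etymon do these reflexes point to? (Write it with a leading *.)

Position 2: Dosolu has a, Vedilu has a, Fegorish has o. Dosolu preserves a here (none of its changes turn any other segment into a), so the proto-segment is *a.
Position 6: Dosolu has f, Vedilu has p, Fegorish has f. Vedilu preserves p here (none of its changes turn any other segment into p), so the proto-segment is *p.
Continuing position by position gives *landipe; check it forward:
Dosolu: *landipe
  landipe → landife   [unconditioned shift]
  landife → landefe   [vowel merger]
  giving Dosolu landefe.
Vedilu: *landipe
  landipe → lanzipe   [unconditioned shift]
  lanzipe (rule 2 does not apply)
  lanzipe → lanzepe   [vowel merger]
  giving Vedilu lanzepe.
Fegorish: start from *landipe.
  rule 1: no change — landipe
  rule 2 (vowel merger): landipe → londipe
  rule 3: no change — londipe
  rule 4 (unconditioned shift): londipe → londife
  ⇒ Fegorish londife
No other proto-form is consistent with every reflex, so the reconstruction is *landipe.

*landipe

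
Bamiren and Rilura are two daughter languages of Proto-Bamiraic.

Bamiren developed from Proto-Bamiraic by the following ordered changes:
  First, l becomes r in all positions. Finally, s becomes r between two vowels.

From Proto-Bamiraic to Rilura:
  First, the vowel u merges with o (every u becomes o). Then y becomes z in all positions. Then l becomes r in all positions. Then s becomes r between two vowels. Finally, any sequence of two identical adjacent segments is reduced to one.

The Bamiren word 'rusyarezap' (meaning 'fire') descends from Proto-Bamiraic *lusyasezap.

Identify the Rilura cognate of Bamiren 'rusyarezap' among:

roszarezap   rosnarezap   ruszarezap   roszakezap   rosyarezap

Rilura: *lusyasezap > losyasezap > loszasezap > roszasezap > roszarezap  (by vowel merger, unconditioned shift, unconditioned shift, rhotacism)
Only 'roszarezap' matches the regular Rilura development of *lusyasezap.

roszarezap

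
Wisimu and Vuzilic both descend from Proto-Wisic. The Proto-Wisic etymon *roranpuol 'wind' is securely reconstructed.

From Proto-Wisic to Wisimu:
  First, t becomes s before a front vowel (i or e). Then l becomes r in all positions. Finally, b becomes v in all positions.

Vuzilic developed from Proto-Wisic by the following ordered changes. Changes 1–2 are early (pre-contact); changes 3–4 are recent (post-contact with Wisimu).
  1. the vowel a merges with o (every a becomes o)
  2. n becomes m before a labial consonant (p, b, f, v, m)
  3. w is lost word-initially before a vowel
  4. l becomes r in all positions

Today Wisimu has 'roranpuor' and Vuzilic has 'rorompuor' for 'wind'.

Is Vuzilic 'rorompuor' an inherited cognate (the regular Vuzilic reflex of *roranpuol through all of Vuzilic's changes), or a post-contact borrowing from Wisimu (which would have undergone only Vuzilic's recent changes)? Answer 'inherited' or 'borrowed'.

If inherited, *roranpuol would pass through all of Vuzilic's changes:
Vuzilic: start from *roranpuol.
  rule 1 (vowel merger): roranpuol → roronpuol
  rule 2 (nasal place assimilation): roronpuol → rorompuol
  rule 3: no change — rorompuol
  rule 4 (unconditioned shift): rorompuol → rorompuor
  ⇒ Vuzilic rorompuor
If borrowed from Wisimu 'roranpuor' after the early changes, it would undergo only the recent ones:
  rule 3 (glide loss): no change (roranpuor)
  rule 4 (unconditioned shift): no change (roranpuor)
  ⇒ as a loan: roranpuor
Vuzilic 'rorompuor' matches the inherited outcome exactly, so it is an inherited cognate, not a loan.

inherited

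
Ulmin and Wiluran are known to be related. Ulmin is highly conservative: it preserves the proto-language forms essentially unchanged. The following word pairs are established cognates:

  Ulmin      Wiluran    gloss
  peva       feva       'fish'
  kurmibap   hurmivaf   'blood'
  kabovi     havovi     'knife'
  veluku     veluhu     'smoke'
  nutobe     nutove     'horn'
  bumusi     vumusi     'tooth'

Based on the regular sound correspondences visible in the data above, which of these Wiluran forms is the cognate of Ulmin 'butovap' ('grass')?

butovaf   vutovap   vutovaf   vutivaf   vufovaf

bumusi ~ vumusi — Ulmin b corresponds to Wiluran v word-initially before a back vowel.
kurmibap ~ hurmivaf — Ulmin p corresponds to Wiluran f word-finally.
Applying these to Ulmin 'butovap':
  butovap → vutovap   (b→v word-initially before a back vowel)
  vutovap → vutovaf   (p→f word-finally)
So the Wiluran cognate is 'vutovaf'.

vutovaf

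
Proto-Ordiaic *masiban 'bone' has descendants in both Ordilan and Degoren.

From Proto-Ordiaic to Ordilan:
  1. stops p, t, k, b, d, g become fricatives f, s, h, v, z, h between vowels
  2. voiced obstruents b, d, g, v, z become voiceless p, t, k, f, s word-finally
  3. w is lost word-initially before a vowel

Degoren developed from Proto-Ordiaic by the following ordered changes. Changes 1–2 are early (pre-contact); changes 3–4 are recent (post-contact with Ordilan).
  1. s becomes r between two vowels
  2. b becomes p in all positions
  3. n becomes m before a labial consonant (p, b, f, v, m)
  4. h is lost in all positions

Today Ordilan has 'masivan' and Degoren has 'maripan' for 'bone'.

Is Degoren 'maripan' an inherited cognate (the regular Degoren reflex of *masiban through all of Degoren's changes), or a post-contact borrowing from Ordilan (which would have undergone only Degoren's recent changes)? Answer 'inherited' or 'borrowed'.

inherited

If inherited, *masiban would pass through all of Degoren's changes:
Degoren: *masiban
  masiban → mariban   [rhotacism]
  mariban → maripan   [unconditioned shift]
  maripan (rule 3 does not apply)
  maripan (rule 4 does not apply)
  giving Degoren maripan.
If borrowed from Ordilan 'masivan' after the early changes, it would undergo only the recent ones:
  rule 3 (nasal place assimilation): no change (masivan)
  rule 4 (h-loss): no change (masivan)
  ⇒ as a loan: masivan
Degoren 'maripan' matches the inherited outcome exactly, so it is an inherited cognate, not a loan.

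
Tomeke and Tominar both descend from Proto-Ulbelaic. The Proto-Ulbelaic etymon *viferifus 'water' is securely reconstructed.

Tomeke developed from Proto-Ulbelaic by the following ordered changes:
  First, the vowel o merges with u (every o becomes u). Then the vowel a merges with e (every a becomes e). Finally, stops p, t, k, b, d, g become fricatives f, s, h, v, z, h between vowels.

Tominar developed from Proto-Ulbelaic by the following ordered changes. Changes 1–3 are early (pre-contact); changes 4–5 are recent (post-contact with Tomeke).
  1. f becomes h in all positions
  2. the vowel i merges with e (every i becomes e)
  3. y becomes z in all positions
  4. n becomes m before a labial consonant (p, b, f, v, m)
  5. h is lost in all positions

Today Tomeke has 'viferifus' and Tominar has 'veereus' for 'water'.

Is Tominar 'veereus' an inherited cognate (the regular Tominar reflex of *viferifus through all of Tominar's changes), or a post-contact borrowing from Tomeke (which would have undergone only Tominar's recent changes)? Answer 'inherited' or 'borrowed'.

If inherited, *viferifus would pass through all of Tominar's changes:
Tominar: start from *viferifus.
  rule 1 (unconditioned shift): viferifus → viherihus
  rule 2 (vowel merger): viherihus → veherehus
  rule 3: no change — veherehus
  rule 4: no change — veherehus
  rule 5 (h-loss): veherehus → veereus
  ⇒ Tominar veereus
If borrowed from Tomeke 'viferifus' after the early changes, it would undergo only the recent ones:
  rule 4 (nasal place assimilation): no change (viferifus)
  rule 5 (h-loss): no change (viferifus)
  ⇒ as a loan: viferifus
Tominar 'veereus' matches the inherited outcome exactly, so it is an inherited cognate, not a loan.

inherited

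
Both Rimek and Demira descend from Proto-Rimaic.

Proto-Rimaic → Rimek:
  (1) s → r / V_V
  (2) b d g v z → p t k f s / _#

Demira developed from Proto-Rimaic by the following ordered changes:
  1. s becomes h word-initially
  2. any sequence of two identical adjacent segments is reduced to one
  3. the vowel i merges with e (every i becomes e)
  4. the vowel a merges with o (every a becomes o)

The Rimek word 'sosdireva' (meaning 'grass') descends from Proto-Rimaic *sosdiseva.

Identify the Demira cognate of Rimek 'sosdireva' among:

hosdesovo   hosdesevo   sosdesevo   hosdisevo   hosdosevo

Demira: start from *sosdiseva.
  rule 1 (debuccalisation): sosdiseva → hosdiseva
  rule 2: no change — hosdiseva
  rule 3 (vowel merger): hosdiseva → hosdeseva
  rule 4 (vowel merger): hosdeseva → hosdesevo
  ⇒ Demira hosdesevo

hosdesevo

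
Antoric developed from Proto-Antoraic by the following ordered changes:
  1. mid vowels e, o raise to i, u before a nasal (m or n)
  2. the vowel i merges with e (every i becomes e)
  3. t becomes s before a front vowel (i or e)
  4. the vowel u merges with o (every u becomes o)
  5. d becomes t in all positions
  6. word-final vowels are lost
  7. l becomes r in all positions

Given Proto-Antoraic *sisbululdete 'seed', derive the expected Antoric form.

sesborortes

Antoric: *sisbululdete
  sisbululdete (rule 1 does not apply)
  sisbululdete → sesbululdete   [vowel merger]
  sesbululdete → sesbululdese   [palatalisation]
  sesbululdese → sesbololdese   [vowel merger]
  sesbololdese → sesbololtese   [unconditioned shift]
  sesbololtese → sesbololtes   [apocope]
  sesbololtes → sesborortes   [unconditioned shift]
  giving Antoric sesborortes.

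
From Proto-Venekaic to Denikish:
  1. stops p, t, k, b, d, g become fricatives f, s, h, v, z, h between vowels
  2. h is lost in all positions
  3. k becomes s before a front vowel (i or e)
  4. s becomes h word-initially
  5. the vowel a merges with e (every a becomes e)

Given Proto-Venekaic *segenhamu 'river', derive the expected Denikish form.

heenemu

Denikish: *segenhamu > sehenhamu > seenamu > heenamu > heenemu  (by intervocalic lenition, h-loss, debuccalisation, vowel merger)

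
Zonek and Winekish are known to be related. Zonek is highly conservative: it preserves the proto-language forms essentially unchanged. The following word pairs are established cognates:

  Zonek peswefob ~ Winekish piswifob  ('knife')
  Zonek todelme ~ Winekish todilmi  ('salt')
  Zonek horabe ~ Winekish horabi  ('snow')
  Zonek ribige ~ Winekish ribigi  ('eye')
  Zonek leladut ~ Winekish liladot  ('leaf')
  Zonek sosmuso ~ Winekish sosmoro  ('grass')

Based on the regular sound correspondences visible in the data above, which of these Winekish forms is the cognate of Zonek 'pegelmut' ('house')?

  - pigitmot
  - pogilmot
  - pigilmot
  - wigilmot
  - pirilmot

pigilmot

peswefob ~ piswifob, todelme ~ todilmi — Zonek e corresponds to Winekish i after a consonant, before a consonant other than r, m, n, p, b, f, v.
leladut ~ liladot, sosmuso ~ sosmoro — Zonek u corresponds to Winekish o after a consonant, before a consonant other than r, m, n, p, b, f, v.
Applying these to Zonek 'pegelmut':
  pegelmut → pigelmut   (e→i after a consonant, before a consonant other than r, m, n, p, b, f, v)
  pigelmut → pigilmut   (e→i after a consonant, before a consonant other than r, m, n, p, b, f, v)
  pigilmut → pigilmot   (u→o after a consonant, before a consonant other than r, m, n, p, b, f, v)
So the Winekish cognate is 'pigilmot'.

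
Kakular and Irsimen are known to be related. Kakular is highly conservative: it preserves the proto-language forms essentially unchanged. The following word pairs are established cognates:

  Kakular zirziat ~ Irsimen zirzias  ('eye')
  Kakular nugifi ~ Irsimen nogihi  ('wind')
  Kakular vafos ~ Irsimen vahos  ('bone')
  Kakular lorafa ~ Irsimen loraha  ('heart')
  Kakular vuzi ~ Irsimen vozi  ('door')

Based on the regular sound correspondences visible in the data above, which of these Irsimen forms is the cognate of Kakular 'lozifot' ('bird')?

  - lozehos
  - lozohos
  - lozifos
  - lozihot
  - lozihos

lozihos

vafos ~ vahos — Kakular f corresponds to Irsimen h between vowels (before a back vowel).
zirziat ~ zirzias — Kakular t corresponds to Irsimen s word-finally.
Applying these to Kakular 'lozifot':
  lozifot → lozihot   (f→h between vowels (before a back vowel))
  lozihot → lozihos   (t→s word-finally)
So the Irsimen cognate is 'lozihos'.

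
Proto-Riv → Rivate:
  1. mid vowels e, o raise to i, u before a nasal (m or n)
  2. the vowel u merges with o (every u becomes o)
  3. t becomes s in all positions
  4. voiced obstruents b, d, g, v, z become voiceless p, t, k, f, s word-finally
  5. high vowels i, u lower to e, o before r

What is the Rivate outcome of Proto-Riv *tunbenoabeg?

sonbinoabek

Rivate: *tunbenoabeg
  tunbenoabeg → tunbinoabeg   [pre-nasal raising]
  tunbinoabeg → tonbinoabeg   [vowel merger]
  tonbinoabeg → sonbinoabeg   [unconditioned shift]
  sonbinoabeg → sonbinoabek   [final devoicing]
  sonbinoabek (rule 5 does not apply)
  giving Rivate sonbinoabek.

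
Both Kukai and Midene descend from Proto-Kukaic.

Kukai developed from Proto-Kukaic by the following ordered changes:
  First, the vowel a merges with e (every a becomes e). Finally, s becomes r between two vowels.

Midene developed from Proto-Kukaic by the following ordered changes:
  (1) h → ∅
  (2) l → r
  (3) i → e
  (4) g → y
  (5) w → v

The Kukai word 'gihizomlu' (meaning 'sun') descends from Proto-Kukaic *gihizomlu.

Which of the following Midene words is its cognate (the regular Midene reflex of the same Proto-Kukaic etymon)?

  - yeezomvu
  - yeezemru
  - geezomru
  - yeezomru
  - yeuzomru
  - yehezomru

Midene: *gihizomlu > giizomlu > giizomru > geezomru > yeezomru  (by h-loss, unconditioned shift, vowel merger, unconditioned shift)
Only 'yeezomru' matches the regular Midene development of *gihizomlu.

yeezomru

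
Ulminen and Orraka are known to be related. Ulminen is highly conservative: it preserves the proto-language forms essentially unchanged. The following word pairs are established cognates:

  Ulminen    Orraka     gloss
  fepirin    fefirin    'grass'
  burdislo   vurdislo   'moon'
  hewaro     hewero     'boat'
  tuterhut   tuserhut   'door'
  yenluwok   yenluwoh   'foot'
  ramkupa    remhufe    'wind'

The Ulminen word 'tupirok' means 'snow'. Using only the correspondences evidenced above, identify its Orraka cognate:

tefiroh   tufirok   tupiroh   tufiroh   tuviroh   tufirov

tufiroh

fepirin ~ fefirin — Ulminen p corresponds to Orraka f between vowels (before a front vowel).
yenluwok ~ yenluwoh — Ulminen k corresponds to Orraka h word-finally.
Applying these to Ulminen 'tupirok':
  tupirok → tufirok   (p→f between vowels (before a front vowel))
  tufirok → tufiroh   (k→h word-finally)
So the Orraka cognate is 'tufiroh'.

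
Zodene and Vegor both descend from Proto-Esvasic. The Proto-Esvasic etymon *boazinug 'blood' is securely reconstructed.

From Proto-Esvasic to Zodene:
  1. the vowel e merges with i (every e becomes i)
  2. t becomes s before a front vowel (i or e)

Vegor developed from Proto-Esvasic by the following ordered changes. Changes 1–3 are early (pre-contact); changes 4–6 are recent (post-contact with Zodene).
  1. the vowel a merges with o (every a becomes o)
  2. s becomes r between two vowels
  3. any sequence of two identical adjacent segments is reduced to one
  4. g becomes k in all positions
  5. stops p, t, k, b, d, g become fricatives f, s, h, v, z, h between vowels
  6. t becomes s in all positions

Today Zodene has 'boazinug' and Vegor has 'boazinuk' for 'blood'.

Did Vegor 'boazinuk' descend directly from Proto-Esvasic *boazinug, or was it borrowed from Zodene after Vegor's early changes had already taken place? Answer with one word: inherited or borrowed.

If inherited, *boazinug would pass through all of Vegor's changes:
Vegor: *boazinug > boozinug > bozinug > bozinuk  (by vowel merger, degemination, unconditioned shift)
If borrowed from Zodene 'boazinug' after the early changes, it would undergo only the recent ones:
  rule 4 (unconditioned shift): boazinug → boazinuk
  rule 5 (intervocalic lenition): no change (boazinuk)
  rule 6 (unconditioned shift): no change (boazinuk)
  ⇒ as a loan: boazinuk
Vegor 'boazinuk' matches the loan outcome 'boazinuk', not the inherited 'bozinuk' — it skipped the early Vegor changes, so it was borrowed from Zodene.

borrowed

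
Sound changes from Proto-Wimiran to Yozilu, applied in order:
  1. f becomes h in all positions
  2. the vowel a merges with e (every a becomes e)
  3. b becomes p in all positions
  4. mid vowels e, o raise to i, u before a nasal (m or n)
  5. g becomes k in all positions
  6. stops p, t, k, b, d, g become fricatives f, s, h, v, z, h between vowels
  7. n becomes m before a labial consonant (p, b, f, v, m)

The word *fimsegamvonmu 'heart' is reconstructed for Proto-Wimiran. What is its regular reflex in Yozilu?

Yozilu: start from *fimsegamvonmu.
  rule 1 (unconditioned shift): fimsegamvonmu → himsegamvonmu
  rule 2 (vowel merger): himsegamvonmu → himsegemvonmu
  rule 3: no change — himsegemvonmu
  rule 4 (pre-nasal raising): himsegemvonmu → himsegimvunmu
  rule 5 (unconditioned shift): himsegimvunmu → himsekimvunmu
  rule 6 (intervocalic lenition): himsekimvunmu → himsehimvunmu
  rule 7 (nasal place assimilation): himsehimvunmu → himsehimvummu
  ⇒ Yozilu himsehimvummu

himsehimvummu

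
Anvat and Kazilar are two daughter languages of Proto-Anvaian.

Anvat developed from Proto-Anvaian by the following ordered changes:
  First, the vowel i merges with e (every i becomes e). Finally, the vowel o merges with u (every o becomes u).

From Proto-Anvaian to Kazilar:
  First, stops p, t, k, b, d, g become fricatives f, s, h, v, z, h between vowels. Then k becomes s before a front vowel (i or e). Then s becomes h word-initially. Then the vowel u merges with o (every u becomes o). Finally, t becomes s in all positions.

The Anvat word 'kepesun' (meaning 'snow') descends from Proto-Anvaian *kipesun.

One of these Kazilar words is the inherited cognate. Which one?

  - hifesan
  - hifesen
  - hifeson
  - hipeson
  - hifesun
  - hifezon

hifeson

Kazilar: *kipesun
  kipesun → kifesun   [intervocalic lenition]
  kifesun → sifesun   [palatalisation]
  sifesun → hifesun   [debuccalisation]
  hifesun → hifeson   [vowel merger]
  hifeson (rule 5 does not apply)
  giving Kazilar hifeson.
The other candidates each miss or misapply at least one Kazilar change.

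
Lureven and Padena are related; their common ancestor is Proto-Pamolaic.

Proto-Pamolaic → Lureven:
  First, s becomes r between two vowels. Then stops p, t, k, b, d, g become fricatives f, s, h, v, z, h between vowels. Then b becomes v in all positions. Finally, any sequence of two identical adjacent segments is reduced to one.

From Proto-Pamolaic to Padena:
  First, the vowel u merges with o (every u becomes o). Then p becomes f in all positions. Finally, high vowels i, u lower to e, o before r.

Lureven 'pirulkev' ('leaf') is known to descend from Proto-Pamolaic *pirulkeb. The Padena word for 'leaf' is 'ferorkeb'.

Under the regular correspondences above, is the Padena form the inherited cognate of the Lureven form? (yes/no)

no

Derive the expected Padena reflex of *pirulkeb:
Padena: *pirulkeb
  pirulkeb → pirolkeb   [vowel merger]
  pirolkeb → firolkeb   [unconditioned shift]
  firolkeb → ferolkeb   [pre-rhotic lowering]
  giving Padena ferolkeb.
The regular Padena reflex would be 'ferolkeb', but the attested form is 'ferorkeb'. The correspondence is irregular, so they are not cognates (the Padena form has a different source).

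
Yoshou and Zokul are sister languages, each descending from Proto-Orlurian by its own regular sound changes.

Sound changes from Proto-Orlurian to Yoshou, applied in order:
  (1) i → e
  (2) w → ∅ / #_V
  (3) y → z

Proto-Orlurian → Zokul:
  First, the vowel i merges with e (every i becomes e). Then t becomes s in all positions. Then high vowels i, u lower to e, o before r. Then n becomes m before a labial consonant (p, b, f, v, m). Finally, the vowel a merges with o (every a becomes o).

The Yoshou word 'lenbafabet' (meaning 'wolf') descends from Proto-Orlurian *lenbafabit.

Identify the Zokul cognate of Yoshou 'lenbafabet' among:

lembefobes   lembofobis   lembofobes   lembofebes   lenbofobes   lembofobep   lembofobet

Zokul: *lenbafabit
  lenbafabit → lenbafabet   [vowel merger]
  lenbafabet → lenbafabes   [unconditioned shift]
  lenbafabes (rule 3 does not apply)
  lenbafabes → lembafabes   [nasal place assimilation]
  lembafabes → lembofobes   [vowel merger]
  giving Zokul lembofobes.
Only 'lembofobes' matches the regular Zokul development of *lenbafabit.

lembofobes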